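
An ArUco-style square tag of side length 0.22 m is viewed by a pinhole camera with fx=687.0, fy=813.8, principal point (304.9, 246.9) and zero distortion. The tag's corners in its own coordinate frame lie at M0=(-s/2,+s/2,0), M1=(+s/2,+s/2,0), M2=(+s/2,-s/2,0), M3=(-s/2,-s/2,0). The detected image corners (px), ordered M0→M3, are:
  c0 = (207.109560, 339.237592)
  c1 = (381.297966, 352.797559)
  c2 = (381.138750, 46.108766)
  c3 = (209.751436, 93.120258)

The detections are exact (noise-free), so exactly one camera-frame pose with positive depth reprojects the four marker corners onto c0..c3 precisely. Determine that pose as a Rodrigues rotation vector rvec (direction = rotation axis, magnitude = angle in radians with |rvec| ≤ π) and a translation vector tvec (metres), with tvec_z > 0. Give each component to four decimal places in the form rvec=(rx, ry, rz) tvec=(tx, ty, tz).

rvec=(-0.0525, 0.7134, -0.0138) tvec=(-0.0186, -0.0316, 0.6531)

Intrinsics K: fx=687.0, fy=813.8, cx=304.9, cy=246.9
Marker side s = 0.22 m; corners in marker frame (Z=0):
  M0 = (-0.1100, +0.1100, 0)
  M1 = (+0.1100, +0.1100, 0)
  M2 = (+0.1100, -0.1100, 0)
  M3 = (-0.1100, -0.1100, 0)
Detected image corners:
  c0 = (207.109560, 339.237592) px
  c1 = (381.297966, 352.797559) px
  c2 = (381.138750, 46.108766) px
  c3 = (209.751436, 93.120258) px
Planar DLT: solve 8×8 A·h = b for H (H[2,2]=1):
  H  [+490.22550 -30.18829 +285.31718]
  H  [-285.27335 +1224.41184 +207.50735]
  H  [-1.00099 -0.08088 +1.00000]
B = K⁻¹H; ‖b₁‖=1.531258, ‖b₂‖=1.531258; λ = 2/(‖b₁‖+‖b₂‖) = 0.653058, sign → tz>0 ⇒ λ=+0.653058
r₁ = λ·B[:,0] = (+0.75613,-0.03060,-0.65371); r₂ = λ·B[:,1] = (-0.00526,+0.99859,-0.05282)
r₃ = r₁×r₂ = (+0.65440,+0.04337,+0.75490); SVD([r₁ r₂ r₃]) → R = UVᵀ:
  R  [+0.75613 -0.00526 +0.65440]
  R  [-0.03060 +0.99859 +0.04337]
  R  [-0.65371 -0.05282 +0.75490]
t = (-0.01862, -0.03161, +0.65306) m
tr R = 2.509622; θ = arccos((tr R − 1)/2) = 0.715430 rad = 40.991°
axis k = ((R−Rᵀ)₃₂, (R−Rᵀ)₁₃, (R−Rᵀ)₂₁) / (2 sinθ) = (-0.073323, +0.997121, -0.019317)
rvec = θ·k = (-0.052457, +0.713371, -0.013820)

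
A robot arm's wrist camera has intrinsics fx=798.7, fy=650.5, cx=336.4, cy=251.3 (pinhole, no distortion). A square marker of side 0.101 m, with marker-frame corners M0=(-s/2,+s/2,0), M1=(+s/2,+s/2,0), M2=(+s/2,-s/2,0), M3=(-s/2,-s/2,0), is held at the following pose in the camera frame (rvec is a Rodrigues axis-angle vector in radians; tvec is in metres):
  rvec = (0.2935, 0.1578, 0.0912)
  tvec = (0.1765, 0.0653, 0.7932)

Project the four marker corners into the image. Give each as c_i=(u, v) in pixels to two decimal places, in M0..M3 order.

c0=(457.37, 337.29) c1=(558.59, 348.04) c2=(574.12, 270.56) c3=(468.78, 260.82)

Intrinsics K: fx=798.7, fy=650.5, cx=336.4, cy=251.3
Marker side s = 0.101 m; corners in marker frame (Z=0):
  M0 = (-0.0505, +0.0505, 0)
  M1 = (+0.0505, +0.0505, 0)
  M2 = (+0.0505, -0.0505, 0)
  M3 = (-0.0505, -0.0505, 0)
rvec = (0.2935, 0.1578, 0.0912), |rvec| = θ = 0.34549 rad = 19.795°
Rodrigues: sinθ=0.33865, 1−cosθ=0.05909; R = I + sinθ·[k]× + (1−cosθ)·[k]×²:
    [+0.98356 -0.06647 +0.16793]
    [+0.11232 +0.95324 -0.28057]
    [-0.14143 +0.29482 +0.94503]
t = (0.1765, 0.0653, 0.7932) m
M0: Pc = R·M0+t = (+0.12347, +0.10777, +0.81523); u = 798.7·(+0.12347)/0.81523 + 336.4 = 457.3701, v = 650.5·(+0.10777)/0.81523 + 251.3 = 337.2902
M1: Pc = R·M1+t = (+0.22281, +0.11911, +0.80095); u = 798.7·(+0.22281)/0.80095 + 336.4 = 558.5880, v = 650.5·(+0.11911)/0.80095 + 251.3 = 348.0376
M2: Pc = R·M2+t = (+0.22953, +0.02283, +0.77117); u = 798.7·(+0.22953)/0.77117 + 336.4 = 574.1203, v = 650.5·(+0.02283)/0.77117 + 251.3 = 270.5609
M3: Pc = R·M3+t = (+0.13019, +0.01149, +0.78545); u = 798.7·(+0.13019)/0.78545 + 336.4 = 468.7827, v = 650.5·(+0.01149)/0.78545 + 251.3 = 260.8151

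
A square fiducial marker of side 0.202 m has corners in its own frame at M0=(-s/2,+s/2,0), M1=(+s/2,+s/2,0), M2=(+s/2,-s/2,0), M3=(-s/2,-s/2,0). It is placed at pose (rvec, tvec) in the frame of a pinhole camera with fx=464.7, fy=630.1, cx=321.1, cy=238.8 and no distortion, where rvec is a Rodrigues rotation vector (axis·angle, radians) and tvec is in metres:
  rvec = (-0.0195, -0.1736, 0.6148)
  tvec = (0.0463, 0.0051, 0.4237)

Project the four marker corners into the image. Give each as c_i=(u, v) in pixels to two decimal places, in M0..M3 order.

c0=(213.79, 285.19) c1=(395.89, 451.18) c2=(513.81, 211.54) c3=(346.86, 32.97)

Intrinsics K: fx=464.7, fy=630.1, cx=321.1, cy=238.8
Marker side s = 0.202 m; corners in marker frame (Z=0):
  M0 = (-0.1010, +0.1010, 0)
  M1 = (+0.1010, +0.1010, 0)
  M2 = (+0.1010, -0.1010, 0)
  M3 = (-0.1010, -0.1010, 0)
rvec = (-0.0195, -0.1736, 0.6148), |rvec| = θ = 0.63914 rad = 36.620°
Rodrigues: sinθ=0.59650, 1−cosθ=0.19739; R = I + sinθ·[k]× + (1−cosθ)·[k]×²:
    [+0.80279 -0.57215 -0.16781]
    [+0.57543 +0.81717 -0.03337]
    [+0.15623 -0.06977 +0.98525]
t = (0.0463, 0.0051, 0.4237) m
M0: Pc = R·M0+t = (-0.09257, +0.02952, +0.40087); u = 464.7·(-0.09257)/0.40087 + 321.1 = 213.7916, v = 630.1·(+0.02952)/0.40087 + 238.8 = 285.1946
M1: Pc = R·M1+t = (+0.06959, +0.14575, +0.43243); u = 464.7·(+0.06959)/0.43243 + 321.1 = 395.8879, v = 630.1·(+0.14575)/0.43243 + 238.8 = 451.1770
M2: Pc = R·M2+t = (+0.18517, -0.01932, +0.44653); u = 464.7·(+0.18517)/0.44653 + 321.1 = 513.8064, v = 630.1·(-0.01932)/0.44653 + 238.8 = 211.5421
M3: Pc = R·M3+t = (+0.02301, -0.13555, +0.41497); u = 464.7·(+0.02301)/0.41497 + 321.1 = 346.8623, v = 630.1·(-0.13555)/0.41497 + 238.8 = 32.9731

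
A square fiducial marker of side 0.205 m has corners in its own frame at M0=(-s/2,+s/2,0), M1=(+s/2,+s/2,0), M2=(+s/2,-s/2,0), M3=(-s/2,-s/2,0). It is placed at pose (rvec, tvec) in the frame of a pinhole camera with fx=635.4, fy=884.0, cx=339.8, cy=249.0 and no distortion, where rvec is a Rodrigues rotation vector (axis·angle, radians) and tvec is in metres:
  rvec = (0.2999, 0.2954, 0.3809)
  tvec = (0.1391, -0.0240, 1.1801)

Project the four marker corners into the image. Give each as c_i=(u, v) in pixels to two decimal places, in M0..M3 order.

c0=(347.82, 267.12) c1=(445.06, 329.23) c2=(488.44, 191.21) c3=(383.72, 130.84)

Intrinsics K: fx=635.4, fy=884.0, cx=339.8, cy=249.0
Marker side s = 0.205 m; corners in marker frame (Z=0):
  M0 = (-0.1025, +0.1025, 0)
  M1 = (+0.1025, +0.1025, 0)
  M2 = (+0.1025, -0.1025, 0)
  M3 = (-0.1025, -0.1025, 0)
rvec = (0.2999, 0.2954, 0.3809), |rvec| = θ = 0.56770 rad = 32.527°
Rodrigues: sinθ=0.53770, 1−cosθ=0.15686; R = I + sinθ·[k]× + (1−cosθ)·[k]×²:
    [+0.88691 -0.31765 +0.33538]
    [+0.40389 +0.88561 -0.22928]
    [-0.22419 +0.33881 +0.91375]
t = (0.1391, -0.0240, 1.1801) m
M0: Pc = R·M0+t = (+0.01563, +0.02538, +1.23781); u = 635.4·(+0.01563)/1.23781 + 339.8 = 347.8245, v = 884.0·(+0.02538)/1.23781 + 249.0 = 267.1232
M1: Pc = R·M1+t = (+0.19745, +0.10817, +1.19185); u = 635.4·(+0.19745)/1.19185 + 339.8 = 445.0646, v = 884.0·(+0.10817)/1.19185 + 249.0 = 329.2326
M2: Pc = R·M2+t = (+0.26257, -0.07338, +1.12239); u = 635.4·(+0.26257)/1.12239 + 339.8 = 488.4428, v = 884.0·(-0.07338)/1.12239 + 249.0 = 191.2082
M3: Pc = R·M3+t = (+0.08075, -0.15617, +1.16835); u = 635.4·(+0.08075)/1.16835 + 339.8 = 383.7156, v = 884.0·(-0.15617)/1.16835 + 249.0 = 130.8359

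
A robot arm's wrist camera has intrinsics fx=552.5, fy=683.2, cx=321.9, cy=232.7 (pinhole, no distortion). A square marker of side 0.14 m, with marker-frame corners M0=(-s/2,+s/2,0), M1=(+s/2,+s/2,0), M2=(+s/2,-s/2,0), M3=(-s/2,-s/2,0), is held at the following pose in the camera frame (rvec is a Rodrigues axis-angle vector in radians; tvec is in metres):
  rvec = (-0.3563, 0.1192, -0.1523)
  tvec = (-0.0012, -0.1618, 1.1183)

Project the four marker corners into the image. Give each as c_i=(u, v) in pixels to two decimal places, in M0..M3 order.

c0=(291.25, 179.80) c1=(360.73, 164.31) c2=(350.38, 89.41) c3=(284.02, 105.04)

Intrinsics K: fx=552.5, fy=683.2, cx=321.9, cy=232.7
Marker side s = 0.14 m; corners in marker frame (Z=0):
  M0 = (-0.0700, +0.0700, 0)
  M1 = (+0.0700, +0.0700, 0)
  M2 = (+0.0700, -0.0700, 0)
  M3 = (-0.0700, -0.0700, 0)
rvec = (-0.3563, 0.1192, -0.1523), |rvec| = θ = 0.40541 rad = 23.228°
Rodrigues: sinθ=0.39439, 1−cosθ=0.08106; R = I + sinθ·[k]× + (1−cosθ)·[k]×²:
    [+0.98155 +0.12722 +0.14272]
    [-0.16911 +0.92595 +0.33767]
    [-0.08920 -0.35557 +0.93038]
t = (-0.0012, -0.1618, 1.1183) m
M0: Pc = R·M0+t = (-0.06100, -0.08515, +1.09965); u = 552.5·(-0.06100)/1.09965 + 321.9 = 291.2499, v = 683.2·(-0.08515)/1.09965 + 232.7 = 179.8000
M1: Pc = R·M1+t = (+0.07641, -0.10882, +1.08717); u = 552.5·(+0.07641)/1.08717 + 321.9 = 360.7337, v = 683.2·(-0.10882)/1.08717 + 232.7 = 164.3143
M2: Pc = R·M2+t = (+0.05860, -0.23845, +1.13695); u = 552.5·(+0.05860)/1.13695 + 321.9 = 350.3785, v = 683.2·(-0.23845)/1.13695 + 232.7 = 89.4110
M3: Pc = R·M3+t = (-0.07881, -0.21478, +1.14943); u = 552.5·(-0.07881)/1.14943 + 321.9 = 284.0165, v = 683.2·(-0.21478)/1.14943 + 232.7 = 105.0398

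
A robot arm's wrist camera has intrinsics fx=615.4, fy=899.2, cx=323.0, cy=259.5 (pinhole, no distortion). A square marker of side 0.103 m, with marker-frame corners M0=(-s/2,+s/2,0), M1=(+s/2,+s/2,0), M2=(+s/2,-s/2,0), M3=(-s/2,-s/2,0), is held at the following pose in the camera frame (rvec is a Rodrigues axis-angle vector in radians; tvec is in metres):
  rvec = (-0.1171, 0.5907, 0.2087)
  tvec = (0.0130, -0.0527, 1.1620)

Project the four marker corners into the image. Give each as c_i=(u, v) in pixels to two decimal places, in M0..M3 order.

c0=(302.03, 251.22) c1=(346.40, 264.02) c2=(359.03, 184.70) c3=(314.25, 175.81)

Intrinsics K: fx=615.4, fy=899.2, cx=323.0, cy=259.5
Marker side s = 0.103 m; corners in marker frame (Z=0):
  M0 = (-0.0515, +0.0515, 0)
  M1 = (+0.0515, +0.0515, 0)
  M2 = (+0.0515, -0.0515, 0)
  M3 = (-0.0515, -0.0515, 0)
rvec = (-0.1171, 0.5907, 0.2087), |rvec| = θ = 0.63733 rad = 36.517°
Rodrigues: sinθ=0.59505, 1−cosθ=0.19631; R = I + sinθ·[k]× + (1−cosθ)·[k]×²:
    [+0.81031 -0.22829 +0.53970]
    [+0.16142 +0.97232 +0.16891]
    [-0.56333 -0.04975 +0.82474]
t = (0.0130, -0.0527, 1.1620) m
M0: Pc = R·M0+t = (-0.04049, -0.01094, +1.18845); u = 615.4·(-0.04049)/1.18845 + 323.0 = 302.0347, v = 899.2·(-0.01094)/1.18845 + 259.5 = 251.2235
M1: Pc = R·M1+t = (+0.04297, +0.00569, +1.13043); u = 615.4·(+0.04297)/1.13043 + 323.0 = 346.3951, v = 899.2·(+0.00569)/1.13043 + 259.5 = 264.0245
M2: Pc = R·M2+t = (+0.06649, -0.09446, +1.13555); u = 615.4·(+0.06649)/1.13555 + 323.0 = 359.0324, v = 899.2·(-0.09446)/1.13555 + 259.5 = 184.6997
M3: Pc = R·M3+t = (-0.01697, -0.11109, +1.19357); u = 615.4·(-0.01697)/1.19357 + 323.0 = 314.2481, v = 899.2·(-0.11109)/1.19357 + 259.5 = 175.8099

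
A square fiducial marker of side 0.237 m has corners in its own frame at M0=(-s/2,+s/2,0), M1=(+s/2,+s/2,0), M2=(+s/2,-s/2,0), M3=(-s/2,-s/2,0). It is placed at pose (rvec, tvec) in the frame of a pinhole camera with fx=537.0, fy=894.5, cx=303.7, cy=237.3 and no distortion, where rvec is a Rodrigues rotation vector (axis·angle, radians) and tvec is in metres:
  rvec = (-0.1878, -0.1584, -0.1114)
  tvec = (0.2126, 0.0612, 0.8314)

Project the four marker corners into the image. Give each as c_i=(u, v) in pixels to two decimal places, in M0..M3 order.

Intrinsics K: fx=537.0, fy=894.5, cx=303.7, cy=237.3
Marker side s = 0.237 m; corners in marker frame (Z=0):
  M0 = (-0.1185, +0.1185, 0)
  M1 = (+0.1185, +0.1185, 0)
  M2 = (+0.1185, -0.1185, 0)
  M3 = (-0.1185, -0.1185, 0)
rvec = (-0.1878, -0.1584, -0.1114), |rvec| = θ = 0.26976 rad = 15.456°
Rodrigues: sinθ=0.26650, 1−cosθ=0.03616; R = I + sinθ·[k]× + (1−cosθ)·[k]×²:
    [+0.98136 +0.12484 -0.14609]
    [-0.09527 +0.97630 +0.19430]
    [+0.16688 -0.17676 +0.97000]
t = (0.2126, 0.0612, 0.8314) m
M0: Pc = R·M0+t = (+0.11110, +0.18818, +0.79068); u = 537.0·(+0.11110)/0.79068 + 303.7 = 379.1563, v = 894.5·(+0.18818)/0.79068 + 237.3 = 450.1912
M1: Pc = R·M1+t = (+0.34368, +0.16560, +0.83023); u = 537.0·(+0.34368)/0.83023 + 303.7 = 525.9985, v = 894.5·(+0.16560)/0.83023 + 237.3 = 415.7224
M2: Pc = R·M2+t = (+0.31410, -0.06578, +0.87212); u = 537.0·(+0.31410)/0.87212 + 303.7 = 497.1028, v = 894.5·(-0.06578)/0.87212 + 237.3 = 169.8305
M3: Pc = R·M3+t = (+0.08152, -0.04320, +0.83257); u = 537.0·(+0.08152)/0.83257 + 303.7 = 356.2765, v = 894.5·(-0.04320)/0.83257 + 237.3 = 190.8838

c0=(379.16, 450.19) c1=(526.00, 415.72) c2=(497.10, 169.83) c3=(356.28, 190.88)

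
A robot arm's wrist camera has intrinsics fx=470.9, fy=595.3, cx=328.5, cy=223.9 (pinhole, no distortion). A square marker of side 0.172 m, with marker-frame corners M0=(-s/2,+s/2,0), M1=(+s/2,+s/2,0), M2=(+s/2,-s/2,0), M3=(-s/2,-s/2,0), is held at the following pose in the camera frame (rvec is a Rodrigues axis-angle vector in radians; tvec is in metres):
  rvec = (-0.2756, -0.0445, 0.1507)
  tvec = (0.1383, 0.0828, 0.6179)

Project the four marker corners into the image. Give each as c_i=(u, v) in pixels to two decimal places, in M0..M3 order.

Intrinsics K: fx=470.9, fy=595.3, cx=328.5, cy=223.9
Marker side s = 0.172 m; corners in marker frame (Z=0):
  M0 = (-0.0860, +0.0860, 0)
  M1 = (+0.0860, +0.0860, 0)
  M2 = (+0.0860, -0.0860, 0)
  M3 = (-0.0860, -0.0860, 0)
rvec = (-0.2756, -0.0445, 0.1507), |rvec| = θ = 0.31725 rad = 18.177°
Rodrigues: sinθ=0.31195, 1−cosθ=0.04990; R = I + sinθ·[k]× + (1−cosθ)·[k]×²:
    [+0.98776 -0.14210 -0.06435]
    [+0.15427 +0.95108 +0.26768]
    [+0.02316 -0.27433 +0.96136]
t = (0.1383, 0.0828, 0.6179) m
M0: Pc = R·M0+t = (+0.04113, +0.15133, +0.59232); u = 470.9·(+0.04113)/0.59232 + 328.5 = 361.2005, v = 595.3·(+0.15133)/0.59232 + 223.9 = 375.9884
M1: Pc = R·M1+t = (+0.21103, +0.17786, +0.59630); u = 470.9·(+0.21103)/0.59630 + 328.5 = 495.1480, v = 595.3·(+0.17786)/0.59630 + 223.9 = 401.4614
M2: Pc = R·M2+t = (+0.23547, +0.01427, +0.64348); u = 470.9·(+0.23547)/0.64348 + 328.5 = 500.8150, v = 595.3·(+0.01427)/0.64348 + 223.9 = 237.1052
M3: Pc = R·M3+t = (+0.06557, -0.01226, +0.63950); u = 470.9·(+0.06557)/0.63950 + 328.5 = 376.7857, v = 595.3·(-0.01226)/0.63950 + 223.9 = 212.4877

c0=(361.20, 375.99) c1=(495.15, 401.46) c2=(500.81, 237.11) c3=(376.79, 212.49)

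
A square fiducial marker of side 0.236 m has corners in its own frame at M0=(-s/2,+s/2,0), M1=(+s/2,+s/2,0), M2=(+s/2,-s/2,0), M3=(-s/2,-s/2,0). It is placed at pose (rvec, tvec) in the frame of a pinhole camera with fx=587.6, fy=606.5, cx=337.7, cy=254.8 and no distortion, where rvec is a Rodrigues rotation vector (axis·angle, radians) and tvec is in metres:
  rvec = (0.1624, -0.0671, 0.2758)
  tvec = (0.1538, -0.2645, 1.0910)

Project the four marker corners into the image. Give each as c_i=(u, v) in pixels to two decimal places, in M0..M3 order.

c0=(341.93, 153.30) c1=(460.82, 189.14) c2=(500.21, 61.61) c3=(378.12, 22.07)

Intrinsics K: fx=587.6, fy=606.5, cx=337.7, cy=254.8
Marker side s = 0.236 m; corners in marker frame (Z=0):
  M0 = (-0.1180, +0.1180, 0)
  M1 = (+0.1180, +0.1180, 0)
  M2 = (+0.1180, -0.1180, 0)
  M3 = (-0.1180, -0.1180, 0)
rvec = (0.1624, -0.0671, 0.2758), |rvec| = θ = 0.32702 rad = 18.737°
Rodrigues: sinθ=0.32122, 1−cosθ=0.05300; R = I + sinθ·[k]× + (1−cosθ)·[k]×²:
    [+0.96007 -0.27631 -0.04371]
    [+0.26551 +0.94924 -0.16869]
    [+0.08811 +0.15035 +0.98470]
t = (0.1538, -0.2645, 1.0910) m
M0: Pc = R·M0+t = (+0.00791, -0.18382, +1.09834); u = 587.6·(+0.00791)/1.09834 + 337.7 = 341.9300, v = 606.5·(-0.18382)/1.09834 + 254.8 = 153.2953
M1: Pc = R·M1+t = (+0.23448, -0.12116, +1.11914); u = 587.6·(+0.23448)/1.11914 + 337.7 = 460.8151, v = 606.5·(-0.12116)/1.11914 + 254.8 = 189.1391
M2: Pc = R·M2+t = (+0.29969, -0.34518, +1.08366); u = 587.6·(+0.29969)/1.08366 + 337.7 = 500.2054, v = 606.5·(-0.34518)/1.08366 + 254.8 = 61.6100
M3: Pc = R·M3+t = (+0.07312, -0.40784, +1.06286); u = 587.6·(+0.07312)/1.06286 + 337.7 = 378.1219, v = 606.5·(-0.40784)/1.06286 + 254.8 = 22.0747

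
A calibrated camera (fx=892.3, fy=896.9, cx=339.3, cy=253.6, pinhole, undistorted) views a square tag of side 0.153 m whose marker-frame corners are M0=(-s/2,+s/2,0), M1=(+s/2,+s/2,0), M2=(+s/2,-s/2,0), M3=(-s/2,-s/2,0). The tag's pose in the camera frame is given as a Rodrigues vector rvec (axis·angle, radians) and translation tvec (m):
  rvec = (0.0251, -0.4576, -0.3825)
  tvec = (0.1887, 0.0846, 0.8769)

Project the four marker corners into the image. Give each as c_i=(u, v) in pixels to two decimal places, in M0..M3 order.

Intrinsics K: fx=892.3, fy=896.9, cx=339.3, cy=253.6
Marker side s = 0.153 m; corners in marker frame (Z=0):
  M0 = (-0.0765, +0.0765, 0)
  M1 = (+0.0765, +0.0765, 0)
  M2 = (+0.0765, -0.0765, 0)
  M3 = (-0.0765, -0.0765, 0)
rvec = (0.0251, -0.4576, -0.3825), |rvec| = θ = 0.59694 rad = 34.202°
Rodrigues: sinθ=0.56211, 1−cosθ=0.17294; R = I + sinθ·[k]× + (1−cosθ)·[k]×²:
    [+0.82737 +0.35461 -0.43556]
    [-0.36576 +0.92869 +0.06131]
    [+0.42624 +0.10858 +0.89807]
t = (0.1887, 0.0846, 0.8769) m
M0: Pc = R·M0+t = (+0.15253, +0.18363, +0.85260); u = 892.3·(+0.15253)/0.85260 + 339.3 = 498.9369, v = 896.9·(+0.18363)/0.85260 + 253.6 = 446.7664
M1: Pc = R·M1+t = (+0.27912, +0.12766, +0.91781); u = 892.3·(+0.27912)/0.91781 + 339.3 = 610.6620, v = 896.9·(+0.12766)/0.91781 + 253.6 = 378.3549
M2: Pc = R·M2+t = (+0.22487, -0.01443, +0.90120); u = 892.3·(+0.22487)/0.90120 + 339.3 = 561.9449, v = 896.9·(-0.01443)/0.90120 + 253.6 = 239.2436
M3: Pc = R·M3+t = (+0.09828, +0.04154, +0.83599); u = 892.3·(+0.09828)/0.83599 + 339.3 = 444.1990, v = 896.9·(+0.04154)/0.83599 + 253.6 = 298.1625

c0=(498.94, 446.77) c1=(610.66, 378.35) c2=(561.94, 239.24) c3=(444.20, 298.16)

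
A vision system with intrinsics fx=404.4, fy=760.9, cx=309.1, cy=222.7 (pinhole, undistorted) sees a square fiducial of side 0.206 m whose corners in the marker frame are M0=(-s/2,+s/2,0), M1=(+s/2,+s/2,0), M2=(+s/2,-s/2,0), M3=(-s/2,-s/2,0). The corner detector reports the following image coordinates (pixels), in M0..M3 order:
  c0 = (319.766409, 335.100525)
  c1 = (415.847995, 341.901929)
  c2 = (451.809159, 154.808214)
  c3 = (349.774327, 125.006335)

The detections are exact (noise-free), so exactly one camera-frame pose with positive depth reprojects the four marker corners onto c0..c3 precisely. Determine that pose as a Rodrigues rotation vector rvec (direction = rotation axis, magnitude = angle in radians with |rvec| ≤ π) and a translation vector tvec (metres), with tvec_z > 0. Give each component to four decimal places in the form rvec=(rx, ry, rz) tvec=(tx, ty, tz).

Intrinsics K: fx=404.4, fy=760.9, cx=309.1, cy=222.7
Marker side s = 0.206 m; corners in marker frame (Z=0):
  M0 = (-0.1030, +0.1030, 0)
  M1 = (+0.1030, +0.1030, 0)
  M2 = (+0.1030, -0.1030, 0)
  M3 = (-0.1030, -0.1030, 0)
Detected image corners:
  c0 = (319.766409, 335.100525) px
  c1 = (415.847995, 341.901929) px
  c2 = (451.809159, 154.808214) px
  c3 = (349.774327, 125.006335) px
Planar DLT: solve 8×8 A·h = b for H (H[2,2]=1):
  H  [+679.77580 +17.68728 +386.15979]
  H  [+210.41183 +1072.21713 +244.44644]
  H  [+0.51939 +0.46469 +1.00000]
B = K⁻¹H; ‖b₁‖=1.390616, ‖b₂‖=1.390616; λ = 2/(‖b₁‖+‖b₂‖) = 0.719106, sign → tz>0 ⇒ λ=+0.719106
r₁ = λ·B[:,0] = (+0.92330,+0.08954,+0.37350); r₂ = λ·B[:,1] = (-0.22396,+0.91552,+0.33416)
r₃ = r₁×r₂ = (-0.31203,-0.39218,+0.86535); SVD([r₁ r₂ r₃]) → R = UVᵀ:
  R  [+0.92330 -0.22396 -0.31203]
  R  [+0.08954 +0.91552 -0.39218]
  R  [+0.37350 +0.33416 +0.86535]
t = (+0.13703, +0.02055, +0.71911) m
tr R = 2.704174; θ = arccos((tr R − 1)/2) = 0.550837 rad = 31.561°
axis k = ((R−Rᵀ)₃₂, (R−Rᵀ)₁₃, (R−Rᵀ)₂₁) / (2 sinθ) = (+0.693865, -0.654875, +0.299484)
rvec = θ·k = (+0.382206, -0.360729, +0.164967)

rvec=(0.3822, -0.3607, 0.1650) tvec=(0.1370, 0.0206, 0.7191)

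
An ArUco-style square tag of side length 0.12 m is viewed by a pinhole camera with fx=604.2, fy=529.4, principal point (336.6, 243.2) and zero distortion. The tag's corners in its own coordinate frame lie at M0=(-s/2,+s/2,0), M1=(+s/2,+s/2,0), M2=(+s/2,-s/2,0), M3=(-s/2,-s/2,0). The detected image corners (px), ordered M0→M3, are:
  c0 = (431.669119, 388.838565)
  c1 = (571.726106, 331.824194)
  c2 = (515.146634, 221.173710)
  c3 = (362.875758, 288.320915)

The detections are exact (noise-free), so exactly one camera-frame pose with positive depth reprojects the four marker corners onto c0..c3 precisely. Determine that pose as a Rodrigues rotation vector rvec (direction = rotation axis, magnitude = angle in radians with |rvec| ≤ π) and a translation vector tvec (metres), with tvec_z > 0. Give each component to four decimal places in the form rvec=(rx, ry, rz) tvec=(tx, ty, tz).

Intrinsics K: fx=604.2, fy=529.4, cx=336.6, cy=243.2
Marker side s = 0.12 m; corners in marker frame (Z=0):
  M0 = (-0.0600, +0.0600, 0)
  M1 = (+0.0600, +0.0600, 0)
  M2 = (+0.0600, -0.0600, 0)
  M3 = (-0.0600, -0.0600, 0)
Detected image corners:
  c0 = (431.669119, 388.838565) px
  c1 = (571.726106, 331.824194) px
  c2 = (515.146634, 221.173710) px
  c3 = (362.875758, 288.320915) px
Planar DLT: solve 8×8 A·h = b for H (H[2,2]=1):
  H  [+1068.88789 +913.75147 +470.54858]
  H  [-611.09784 +1134.34753 +310.74904]
  H  [-0.31170 +0.83004 +1.00000]
B = K⁻¹H; ‖b₁‖=2.212194, ‖b₂‖=2.212194; λ = 2/(‖b₁‖+‖b₂‖) = 0.452040, sign → tz>0 ⇒ λ=+0.452040
r₁ = λ·B[:,0] = (+0.87820,-0.45707,-0.14090); r₂ = λ·B[:,1] = (+0.47460,+0.79622,+0.37521)
r₃ = r₁×r₂ = (-0.05931,-0.39638,+0.91617); SVD([r₁ r₂ r₃]) → R = UVᵀ:
  R  [+0.87820 +0.47460 -0.05931]
  R  [-0.45707 +0.79622 -0.39638]
  R  [-0.14090 +0.37521 +0.91617]
t = (+0.10022, +0.05768, +0.45204) m
tr R = 2.590587; θ = arccos((tr R − 1)/2) = 0.651305 rad = 37.317°
axis k = ((R−Rᵀ)₃₂, (R−Rᵀ)₁₃, (R−Rᵀ)₂₁) / (2 sinθ) = (+0.636393, +0.067296, -0.768424)
rvec = θ·k = (+0.414486, +0.043830, -0.500479)

rvec=(0.4145, 0.0438, -0.5005) tvec=(0.1002, 0.0577, 0.4520)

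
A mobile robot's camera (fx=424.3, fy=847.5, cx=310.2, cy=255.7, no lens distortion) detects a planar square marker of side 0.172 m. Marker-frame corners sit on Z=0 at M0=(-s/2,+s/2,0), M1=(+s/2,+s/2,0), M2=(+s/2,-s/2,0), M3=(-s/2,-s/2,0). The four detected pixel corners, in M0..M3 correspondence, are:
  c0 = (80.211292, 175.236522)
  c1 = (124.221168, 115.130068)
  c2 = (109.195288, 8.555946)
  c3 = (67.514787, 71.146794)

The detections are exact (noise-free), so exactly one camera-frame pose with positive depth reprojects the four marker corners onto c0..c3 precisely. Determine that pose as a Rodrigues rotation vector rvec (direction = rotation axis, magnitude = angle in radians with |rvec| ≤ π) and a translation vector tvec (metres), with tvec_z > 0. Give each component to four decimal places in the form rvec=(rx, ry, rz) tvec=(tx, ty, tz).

rvec=(-0.2020, 0.3791, -0.4185) tvec=(-0.5934, -0.2254, 1.1681)

Intrinsics K: fx=424.3, fy=847.5, cx=310.2, cy=255.7
Marker side s = 0.172 m; corners in marker frame (Z=0):
  M0 = (-0.0860, +0.0860, 0)
  M1 = (+0.0860, +0.0860, 0)
  M2 = (+0.0860, -0.0860, 0)
  M3 = (-0.0860, -0.0860, 0)
Detected image corners:
  c0 = (80.211292, 175.236522) px
  c1 = (124.221168, 115.130068) px
  c2 = (109.195288, 8.555946) px
  c3 = (67.514787, 71.146794) px
Planar DLT: solve 8×8 A·h = b for H (H[2,2]=1):
  H  [+223.21124 +58.64460 +94.65137]
  H  [-381.82749 +591.07366 +92.19479]
  H  [-0.27030 -0.22864 +1.00000]
B = K⁻¹H; ‖b₁‖=0.856109, ‖b₂‖=0.856109; λ = 2/(‖b₁‖+‖b₂‖) = 1.168075, sign → tz>0 ⇒ λ=+1.168075
r₁ = λ·B[:,0] = (+0.84531,-0.43100,-0.31573); r₂ = λ·B[:,1] = (+0.35670,+0.89523,-0.26707)
r₃ = r₁×r₂ = (+0.39776,+0.11314,+0.91049); SVD([r₁ r₂ r₃]) → R = UVᵀ:
  R  [+0.84531 +0.35670 +0.39776]
  R  [-0.43100 +0.89523 +0.11314]
  R  [-0.31573 -0.26707 +0.91049]
t = (-0.59339, -0.22535, +1.16808) m
tr R = 2.651033; θ = arccos((tr R − 1)/2) = 0.599679 rad = 34.359°
axis k = ((R−Rᵀ)₃₂, (R−Rᵀ)₁₃, (R−Rᵀ)₂₁) / (2 sinθ) = (-0.336841, +0.632100, -0.697845)
rvec = θ·k = (-0.201996, +0.379057, -0.418483)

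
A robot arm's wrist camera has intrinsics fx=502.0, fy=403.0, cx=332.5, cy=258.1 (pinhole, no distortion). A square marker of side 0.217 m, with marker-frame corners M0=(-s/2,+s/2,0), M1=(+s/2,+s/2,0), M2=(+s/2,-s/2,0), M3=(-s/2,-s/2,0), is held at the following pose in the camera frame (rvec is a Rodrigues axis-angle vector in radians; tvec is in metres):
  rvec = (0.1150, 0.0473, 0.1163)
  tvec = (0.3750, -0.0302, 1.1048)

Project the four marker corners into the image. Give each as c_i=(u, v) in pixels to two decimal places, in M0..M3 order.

c0=(446.64, 281.09) c1=(544.63, 290.58) c2=(560.91, 212.01) c3=(460.52, 202.93)

Intrinsics K: fx=502.0, fy=403.0, cx=332.5, cy=258.1
Marker side s = 0.217 m; corners in marker frame (Z=0):
  M0 = (-0.1085, +0.1085, 0)
  M1 = (+0.1085, +0.1085, 0)
  M2 = (+0.1085, -0.1085, 0)
  M3 = (-0.1085, -0.1085, 0)
rvec = (0.1150, 0.0473, 0.1163), |rvec| = θ = 0.17026 rad = 9.755°
Rodrigues: sinθ=0.16944, 1−cosθ=0.01446; R = I + sinθ·[k]× + (1−cosθ)·[k]×²:
    [+0.99214 -0.11303 +0.05374]
    [+0.11845 +0.98666 -0.11170]
    [-0.04040 +0.11719 +0.99229]
t = (0.3750, -0.0302, 1.1048) m
M0: Pc = R·M0+t = (+0.25509, +0.06400, +1.12190); u = 502.0·(+0.25509)/1.12190 + 332.5 = 446.6414, v = 403.0·(+0.06400)/1.12190 + 258.1 = 281.0897
M1: Pc = R·M1+t = (+0.47038, +0.08970, +1.11313); u = 502.0·(+0.47038)/1.11313 + 332.5 = 544.6336, v = 403.0·(+0.08970)/1.11313 + 258.1 = 290.5767
M2: Pc = R·M2+t = (+0.49491, -0.12440, +1.08770); u = 502.0·(+0.49491)/1.08770 + 332.5 = 560.9128, v = 403.0·(-0.12440)/1.08770 + 258.1 = 212.0090
M3: Pc = R·M3+t = (+0.27962, -0.15010, +1.09647); u = 502.0·(+0.27962)/1.09647 + 332.5 = 460.5177, v = 403.0·(-0.15010)/1.09647 + 258.1 = 202.9301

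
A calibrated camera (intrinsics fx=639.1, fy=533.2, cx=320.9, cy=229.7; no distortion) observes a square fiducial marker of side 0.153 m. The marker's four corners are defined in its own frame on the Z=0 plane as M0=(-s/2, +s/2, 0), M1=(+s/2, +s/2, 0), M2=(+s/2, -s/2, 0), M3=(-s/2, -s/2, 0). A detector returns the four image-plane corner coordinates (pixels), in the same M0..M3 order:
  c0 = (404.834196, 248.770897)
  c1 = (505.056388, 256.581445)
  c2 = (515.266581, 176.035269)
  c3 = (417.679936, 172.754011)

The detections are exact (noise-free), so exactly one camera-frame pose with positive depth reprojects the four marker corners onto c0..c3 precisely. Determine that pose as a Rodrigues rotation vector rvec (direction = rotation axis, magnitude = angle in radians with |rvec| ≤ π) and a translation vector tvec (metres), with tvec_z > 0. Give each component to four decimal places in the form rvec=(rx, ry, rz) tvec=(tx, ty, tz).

Intrinsics K: fx=639.1, fy=533.2, cx=320.9, cy=229.7
Marker side s = 0.153 m; corners in marker frame (Z=0):
  M0 = (-0.0765, +0.0765, 0)
  M1 = (+0.0765, +0.0765, 0)
  M2 = (+0.0765, -0.0765, 0)
  M3 = (-0.0765, -0.0765, 0)
Detected image corners:
  c0 = (404.834196, 248.770897) px
  c1 = (505.056388, 256.581445) px
  c2 = (515.266581, 176.035269) px
  c3 = (417.679936, 172.754011) px
Planar DLT: solve 8×8 A·h = b for H (H[2,2]=1):
  H  [+479.13311 -175.30861 +459.43211]
  H  [-41.47406 +465.01210 +212.81031]
  H  [-0.36283 -0.21646 +1.00000]
B = K⁻¹H; ‖b₁‖=1.003101, ‖b₂‖=1.003101; λ = 2/(‖b₁‖+‖b₂‖) = 0.996909, sign → tz>0 ⇒ λ=+0.996909
r₁ = λ·B[:,0] = (+0.92900,+0.07828,-0.36171); r₂ = λ·B[:,1] = (-0.16511,+0.96238,-0.21579)
r₃ = r₁×r₂ = (+0.33121,+0.26019,+0.90698); SVD([r₁ r₂ r₃]) → R = UVᵀ:
  R  [+0.92900 -0.16511 +0.33121]
  R  [+0.07828 +0.96238 +0.26019]
  R  [-0.36171 -0.21579 +0.90698]
t = (+0.21609, -0.03158, +0.99691) m
tr R = 2.798355; θ = arccos((tr R − 1)/2) = 0.452910 rad = 25.950°
axis k = ((R−Rᵀ)₃₂, (R−Rᵀ)₁₃, (R−Rᵀ)₂₁) / (2 sinθ) = (-0.543866, +0.791750, +0.278103)
rvec = θ·k = (-0.246322, +0.358592, +0.125956)

rvec=(-0.2463, 0.3586, 0.1260) tvec=(0.2161, -0.0316, 0.9969)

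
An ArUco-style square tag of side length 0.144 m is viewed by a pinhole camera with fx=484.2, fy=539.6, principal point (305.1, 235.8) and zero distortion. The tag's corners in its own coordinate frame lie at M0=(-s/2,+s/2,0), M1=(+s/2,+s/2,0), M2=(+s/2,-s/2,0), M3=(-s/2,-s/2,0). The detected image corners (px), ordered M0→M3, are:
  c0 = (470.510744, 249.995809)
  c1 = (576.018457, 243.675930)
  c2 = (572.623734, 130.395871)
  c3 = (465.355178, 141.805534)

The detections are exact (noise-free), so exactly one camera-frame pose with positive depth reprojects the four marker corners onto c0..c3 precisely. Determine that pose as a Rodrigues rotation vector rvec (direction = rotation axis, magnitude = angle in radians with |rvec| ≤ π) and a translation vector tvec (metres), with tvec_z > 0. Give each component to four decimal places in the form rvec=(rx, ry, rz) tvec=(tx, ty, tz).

Intrinsics K: fx=484.2, fy=539.6, cx=305.1, cy=235.8
Marker side s = 0.144 m; corners in marker frame (Z=0):
  M0 = (-0.0720, +0.0720, 0)
  M1 = (+0.0720, +0.0720, 0)
  M2 = (+0.0720, -0.0720, 0)
  M3 = (-0.0720, -0.0720, 0)
Detected image corners:
  c0 = (470.510744, 249.995809) px
  c1 = (576.018457, 243.675930) px
  c2 = (572.623734, 130.395871) px
  c3 = (465.355178, 141.805534) px
Planar DLT: solve 8×8 A·h = b for H (H[2,2]=1):
  H  [+577.72415 +96.19275 +519.96318]
  H  [-120.56183 +792.98551 +192.07459]
  H  [-0.30900 +0.12736 +1.00000]
B = K⁻¹H; ‖b₁‖=1.424581, ‖b₂‖=1.424581; λ = 2/(‖b₁‖+‖b₂‖) = 0.701961, sign → tz>0 ⇒ λ=+0.701961
r₁ = λ·B[:,0] = (+0.97422,-0.06205,-0.21690); r₂ = λ·B[:,1] = (+0.08312,+0.99252,+0.08940)
r₃ = r₁×r₂ = (+0.20973,-0.10512,+0.97209); SVD([r₁ r₂ r₃]) → R = UVᵀ:
  R  [+0.97422 +0.08312 +0.20973]
  R  [-0.06205 +0.99252 -0.10512]
  R  [-0.21690 +0.08940 +0.97209]
t = (+0.31149, -0.05688, +0.70196) m
tr R = 2.938831; θ = arccos((tr R − 1)/2) = 0.247958 rad = 14.207°
axis k = ((R−Rᵀ)₃₂, (R−Rᵀ)₁₃, (R−Rᵀ)₂₁) / (2 sinθ) = (+0.396295, +0.869180, -0.295765)
rvec = θ·k = (+0.098265, +0.215520, -0.073337)

rvec=(0.0983, 0.2155, -0.0733) tvec=(0.3115, -0.0569, 0.7020)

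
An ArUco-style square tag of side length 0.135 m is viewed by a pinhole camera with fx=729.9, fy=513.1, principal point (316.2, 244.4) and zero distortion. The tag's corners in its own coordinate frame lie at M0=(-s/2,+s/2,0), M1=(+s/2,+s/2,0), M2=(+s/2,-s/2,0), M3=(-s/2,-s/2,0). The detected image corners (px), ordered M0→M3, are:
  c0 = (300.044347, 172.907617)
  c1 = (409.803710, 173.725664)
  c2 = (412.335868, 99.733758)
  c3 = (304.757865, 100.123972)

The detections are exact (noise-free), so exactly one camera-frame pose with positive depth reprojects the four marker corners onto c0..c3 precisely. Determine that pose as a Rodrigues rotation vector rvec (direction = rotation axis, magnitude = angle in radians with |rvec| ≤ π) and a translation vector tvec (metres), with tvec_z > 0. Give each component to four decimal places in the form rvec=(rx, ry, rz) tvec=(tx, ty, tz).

rvec=(-0.1411, 0.1084, 0.0337) tvec=(0.0498, -0.1911, 0.9066)

Intrinsics K: fx=729.9, fy=513.1, cx=316.2, cy=244.4
Marker side s = 0.135 m; corners in marker frame (Z=0):
  M0 = (-0.0675, +0.0675, 0)
  M1 = (+0.0675, +0.0675, 0)
  M2 = (+0.0675, -0.0675, 0)
  M3 = (-0.0675, -0.0675, 0)
Detected image corners:
  c0 = (300.044347, 172.907617) px
  c1 = (409.803710, 173.725664) px
  c2 = (412.335868, 99.733758) px
  c3 = (304.757865, 100.123972) px
Planar DLT: solve 8×8 A·h = b for H (H[2,2]=1):
  H  [+761.52270 -81.39113 +356.30847]
  H  [-15.06271 +522.70821 +136.24355]
  H  [-0.12151 -0.15274 +1.00000]
B = K⁻¹H; ‖b₁‖=1.103049, ‖b₂‖=1.103049; λ = 2/(‖b₁‖+‖b₂‖) = 0.906578, sign → tz>0 ⇒ λ=+0.906578
r₁ = λ·B[:,0] = (+0.99358,+0.02586,-0.11016); r₂ = λ·B[:,1] = (-0.04110,+0.98951,-0.13847)
r₃ = r₁×r₂ = (+0.10542,+0.14211,+0.98422); SVD([r₁ r₂ r₃]) → R = UVᵀ:
  R  [+0.99358 -0.04110 +0.10542]
  R  [+0.02586 +0.98951 +0.14211]
  R  [-0.11016 -0.13847 +0.98422]
t = (+0.04982, -0.19110, +0.90658) m
tr R = 2.967311; θ = arccos((tr R − 1)/2) = 0.181049 rad = 10.373°
axis k = ((R−Rᵀ)₃₂, (R−Rᵀ)₁₃, (R−Rᵀ)₂₁) / (2 sinθ) = (-0.779142, +0.598636, +0.185941)
rvec = θ·k = (-0.141063, +0.108382, +0.033664)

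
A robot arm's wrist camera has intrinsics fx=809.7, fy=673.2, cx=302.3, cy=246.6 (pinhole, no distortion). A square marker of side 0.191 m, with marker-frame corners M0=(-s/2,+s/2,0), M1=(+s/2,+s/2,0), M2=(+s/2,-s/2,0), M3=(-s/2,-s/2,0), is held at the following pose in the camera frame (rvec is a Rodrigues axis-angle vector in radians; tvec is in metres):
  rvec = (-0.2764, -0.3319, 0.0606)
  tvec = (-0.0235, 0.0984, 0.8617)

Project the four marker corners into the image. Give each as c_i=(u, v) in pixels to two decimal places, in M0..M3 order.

Intrinsics K: fx=809.7, fy=673.2, cx=302.3, cy=246.6
Marker side s = 0.191 m; corners in marker frame (Z=0):
  M0 = (-0.0955, +0.0955, 0)
  M1 = (+0.0955, +0.0955, 0)
  M2 = (+0.0955, -0.0955, 0)
  M3 = (-0.0955, -0.0955, 0)
rvec = (-0.2764, -0.3319, 0.0606), |rvec| = θ = 0.43615 rad = 24.990°
Rodrigues: sinθ=0.42245, 1−cosθ=0.09362; R = I + sinθ·[k]× + (1−cosθ)·[k]×²:
    [+0.94398 -0.01355 -0.32972]
    [+0.10384 +0.96060 +0.25782]
    [+0.31323 -0.27762 +0.90819]
t = (-0.0235, 0.0984, 0.8617) m
M0: Pc = R·M0+t = (-0.11494, +0.18022, +0.80527); u = 809.7·(-0.11494)/0.80527 + 302.3 = 186.7238, v = 673.2·(+0.18022)/0.80527 + 246.6 = 397.2619
M1: Pc = R·M1+t = (+0.06536, +0.20005, +0.86510); u = 809.7·(+0.06536)/0.86510 + 302.3 = 363.4707, v = 673.2·(+0.20005)/0.86510 + 246.6 = 402.2769
M2: Pc = R·M2+t = (+0.06794, +0.01658, +0.91813); u = 809.7·(+0.06794)/0.91813 + 302.3 = 362.2204, v = 673.2·(+0.01658)/0.91813 + 246.6 = 258.7571
M3: Pc = R·M3+t = (-0.11236, -0.00325, +0.85830); u = 809.7·(-0.11236)/0.85830 + 302.3 = 196.3057, v = 673.2·(-0.00325)/0.85830 + 246.6 = 244.0478

c0=(186.72, 397.26) c1=(363.47, 402.28) c2=(362.22, 258.76) c3=(196.31, 244.05)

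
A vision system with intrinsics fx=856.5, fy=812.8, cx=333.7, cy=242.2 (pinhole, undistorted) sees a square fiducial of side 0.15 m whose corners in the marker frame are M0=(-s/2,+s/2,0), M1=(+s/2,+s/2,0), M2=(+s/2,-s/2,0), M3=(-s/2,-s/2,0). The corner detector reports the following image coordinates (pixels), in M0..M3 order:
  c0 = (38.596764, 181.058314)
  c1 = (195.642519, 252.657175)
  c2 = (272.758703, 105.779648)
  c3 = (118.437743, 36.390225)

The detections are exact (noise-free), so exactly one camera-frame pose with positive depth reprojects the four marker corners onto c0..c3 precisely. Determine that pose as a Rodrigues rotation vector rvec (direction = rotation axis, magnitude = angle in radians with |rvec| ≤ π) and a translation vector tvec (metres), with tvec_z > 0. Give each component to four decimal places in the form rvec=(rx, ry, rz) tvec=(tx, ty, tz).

rvec=(-0.1042, 0.0038, 0.4466) tvec=(-0.1530, -0.0902, 0.7399)

Intrinsics K: fx=856.5, fy=812.8, cx=333.7, cy=242.2
Marker side s = 0.15 m; corners in marker frame (Z=0):
  M0 = (-0.0750, +0.0750, 0)
  M1 = (+0.0750, +0.0750, 0)
  M2 = (+0.0750, -0.0750, 0)
  M3 = (-0.0750, -0.0750, 0)
Detected image corners:
  c0 = (38.596764, 181.058314) px
  c1 = (195.642519, 252.657175) px
  c2 = (272.758703, 105.779648) px
  c3 = (118.437743, 36.390225) px
Planar DLT: solve 8×8 A·h = b for H (H[2,2]=1):
  H  [+1032.18803 -544.28667 +156.54610]
  H  [+464.72168 +952.39663 +143.13982]
  H  [-0.03587 -0.13476 +1.00000]
B = K⁻¹H; ‖b₁‖=1.351567, ‖b₂‖=1.351567; λ = 2/(‖b₁‖+‖b₂‖) = 0.739882, sign → tz>0 ⇒ λ=+0.739882
r₁ = λ·B[:,0] = (+0.90199,+0.43094,-0.02654); r₂ = λ·B[:,1] = (-0.43133,+0.89667,-0.09971)
r₃ = r₁×r₂ = (-0.01917,+0.10139,+0.99466); SVD([r₁ r₂ r₃]) → R = UVᵀ:
  R  [+0.90199 -0.43133 -0.01917]
  R  [+0.43094 +0.89667 +0.10139]
  R  [-0.02654 -0.09971 +0.99466]
t = (-0.15303, -0.09017, +0.73988) m
tr R = 2.793320; θ = arccos((tr R − 1)/2) = 0.458630 rad = 26.278°
axis k = ((R−Rᵀ)₃₂, (R−Rᵀ)₁₃, (R−Rᵀ)₂₁) / (2 sinθ) = (-0.227114, +0.008327, +0.973832)
rvec = θ·k = (-0.104161, +0.003819, +0.446629)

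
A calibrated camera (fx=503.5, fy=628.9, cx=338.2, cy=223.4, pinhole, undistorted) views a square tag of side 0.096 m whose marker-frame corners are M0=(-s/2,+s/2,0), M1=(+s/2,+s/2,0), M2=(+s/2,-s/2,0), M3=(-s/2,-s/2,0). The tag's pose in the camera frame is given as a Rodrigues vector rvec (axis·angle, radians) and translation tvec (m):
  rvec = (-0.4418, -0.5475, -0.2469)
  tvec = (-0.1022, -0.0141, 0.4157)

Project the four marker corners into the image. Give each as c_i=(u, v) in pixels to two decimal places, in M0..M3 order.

Intrinsics K: fx=503.5, fy=628.9, cx=338.2, cy=223.4
Marker side s = 0.096 m; corners in marker frame (Z=0):
  M0 = (-0.0480, +0.0480, 0)
  M1 = (+0.0480, +0.0480, 0)
  M2 = (+0.0480, -0.0480, 0)
  M3 = (-0.0480, -0.0480, 0)
rvec = (-0.4418, -0.5475, -0.2469), |rvec| = θ = 0.74559 rad = 42.719°
Rodrigues: sinθ=0.67840, 1−cosθ=0.26531; R = I + sinθ·[k]× + (1−cosθ)·[k]×²:
    [+0.82784 +0.34009 -0.44611]
    [-0.10921 +0.87775 +0.46651]
    [+0.55023 -0.33747 +0.76378]
t = (-0.1022, -0.0141, 0.4157) m
M0: Pc = R·M0+t = (-0.12561, +0.03327, +0.37309); u = 503.5·(-0.12561)/0.37309 + 338.2 = 168.6818, v = 628.9·(+0.03327)/0.37309 + 223.4 = 279.4885
M1: Pc = R·M1+t = (-0.04614, +0.02279, +0.42591); u = 503.5·(-0.04614)/0.42591 + 338.2 = 283.6560, v = 628.9·(+0.02279)/0.42591 + 223.4 = 257.0516
M2: Pc = R·M2+t = (-0.07879, -0.06147, +0.45831); u = 503.5·(-0.07879)/0.45831 + 338.2 = 251.6433, v = 628.9·(-0.06147)/0.45831 + 223.4 = 139.0443
M3: Pc = R·M3+t = (-0.15826, -0.05099, +0.40549); u = 503.5·(-0.15826)/0.40549 + 338.2 = 141.6851, v = 628.9·(-0.05099)/0.40549 + 223.4 = 144.3160

c0=(168.68, 279.49) c1=(283.66, 257.05) c2=(251.64, 139.04) c3=(141.69, 144.32)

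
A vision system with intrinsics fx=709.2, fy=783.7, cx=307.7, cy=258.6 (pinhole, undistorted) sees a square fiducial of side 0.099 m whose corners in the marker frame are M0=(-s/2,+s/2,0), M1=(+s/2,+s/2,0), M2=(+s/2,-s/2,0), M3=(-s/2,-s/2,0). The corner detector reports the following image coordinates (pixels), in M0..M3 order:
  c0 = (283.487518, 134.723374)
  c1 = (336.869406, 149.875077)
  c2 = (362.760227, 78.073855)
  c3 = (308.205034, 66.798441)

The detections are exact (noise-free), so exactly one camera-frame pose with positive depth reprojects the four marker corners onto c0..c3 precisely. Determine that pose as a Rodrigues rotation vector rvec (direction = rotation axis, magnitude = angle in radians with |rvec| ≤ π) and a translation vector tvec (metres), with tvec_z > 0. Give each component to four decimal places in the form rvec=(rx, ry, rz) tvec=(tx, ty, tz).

rvec=(-0.1527, 0.5868, 0.3548) tvec=(0.0208, -0.1978, 1.0231)

Intrinsics K: fx=709.2, fy=783.7, cx=307.7, cy=258.6
Marker side s = 0.099 m; corners in marker frame (Z=0):
  M0 = (-0.0495, +0.0495, 0)
  M1 = (+0.0495, +0.0495, 0)
  M2 = (+0.0495, -0.0495, 0)
  M3 = (-0.0495, -0.0495, 0)
Detected image corners:
  c0 = (283.487518, 134.723374) px
  c1 = (336.869406, 149.875077) px
  c2 = (362.760227, 78.073855) px
  c3 = (308.205034, 66.798441) px
Planar DLT: solve 8×8 A·h = b for H (H[2,2]=1):
  H  [+366.64095 -268.23802 +322.11680]
  H  [+74.06346 +700.89391 +107.11828]
  H  [-0.55294 -0.03966 +1.00000]
B = K⁻¹H; ‖b₁‖=0.977409, ‖b₂‖=0.977409; λ = 2/(‖b₁‖+‖b₂‖) = 1.023113, sign → tz>0 ⇒ λ=+1.023113
r₁ = λ·B[:,0] = (+0.77438,+0.28336,-0.56572); r₂ = λ·B[:,1] = (-0.36936,+0.92840,-0.04057)
r₃ = r₁×r₂ = (+0.51372,+0.24038,+0.82360); SVD([r₁ r₂ r₃]) → R = UVᵀ:
  R  [+0.77438 -0.36936 +0.51372]
  R  [+0.28336 +0.92840 +0.24038]
  R  [-0.56572 -0.04057 +0.82360]
t = (+0.02080, -0.19776, +1.02311) m
tr R = 2.526371; θ = arccos((tr R − 1)/2) = 0.702567 rad = 40.254°
axis k = ((R−Rᵀ)₃₂, (R−Rᵀ)₁₃, (R−Rᵀ)₂₁) / (2 sinθ) = (-0.217395, +0.835253, +0.505067)
rvec = θ·k = (-0.152734, +0.586821, +0.354844)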